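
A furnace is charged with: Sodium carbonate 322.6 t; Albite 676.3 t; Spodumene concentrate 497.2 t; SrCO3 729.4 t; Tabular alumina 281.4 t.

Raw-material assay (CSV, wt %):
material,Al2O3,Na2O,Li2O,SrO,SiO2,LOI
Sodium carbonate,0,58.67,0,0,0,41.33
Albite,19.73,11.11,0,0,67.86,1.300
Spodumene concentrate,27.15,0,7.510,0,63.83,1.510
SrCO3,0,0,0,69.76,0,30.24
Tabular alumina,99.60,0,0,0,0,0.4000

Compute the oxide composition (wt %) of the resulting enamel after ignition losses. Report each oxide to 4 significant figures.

Intermediates appear (rounded to 4 significant digits) as written; full float precision is maintained through the solve — a single rounding produces each reported number — all derived quantities (the yield, the totals, glass mass, five oxide percentages, LOI) are re-derived from the weighed amounts at 2136 t of glass at full precision, precisely as stated by either problem or answer.
Delivered oxide masses:
  Al2O3: 676.3·0.1973 + 497.2·0.2715 + 281.4·0.9960 = 548.7 t
  Na2O: 322.6·0.5867 + 676.3·0.1111 = 264.4 t
  Li2O: 497.2·0.07510 = 37.34 t
  SrO: 729.4·0.6976 = 508.8 t
  SiO2: 676.3·0.6786 + 497.2·0.6383 = 776.3 t
LOI: 322.6·0.4133 + 676.3·0.01300 + 497.2·0.01510 + 729.4·0.3024 + 281.4·0.004000 = 371.3 t
Net of LOI, the glass mass = 2507 − 371.3 = 2136 t (consistent with Σ oxide mass)
wt %: oxide over glass, times 100

Glass mass = 2136 t (batch 2507 − LOI 371.3).
Composition: Al2O3 25.69%, Na2O 12.38%, Li2O 1.748%, SrO 23.83%, SiO2 36.35%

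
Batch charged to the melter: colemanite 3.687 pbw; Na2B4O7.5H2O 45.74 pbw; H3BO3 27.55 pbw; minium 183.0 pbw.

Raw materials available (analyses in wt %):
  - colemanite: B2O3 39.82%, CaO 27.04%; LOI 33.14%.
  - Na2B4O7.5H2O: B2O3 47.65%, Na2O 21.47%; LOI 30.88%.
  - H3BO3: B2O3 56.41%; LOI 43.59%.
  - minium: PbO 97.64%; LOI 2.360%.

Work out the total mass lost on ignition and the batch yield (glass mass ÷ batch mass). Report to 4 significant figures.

LOI loss = 31.67 pbw; glass = 228.3 pbw; yield = 87.82%

Values along the way are printed, rounded to 4 significant digits, when written out — the working math holds full precision all the way through. A single rounding completes each reported result; derived quantities (the totals, the yield, ignition loss, four oxide percentages, net glass mass) are recomputed using the weight values on 228.3 pbw of glass at full float precision, as written in question or answer.
Material-by-material LOI:
  colemanite: 3.687 × 0.3314 = 1.222 pbw
  Na2B4O7.5H2O: 45.74 × 0.3088 = 14.12 pbw
  H3BO3: 27.55 × 0.4359 = 12.01 pbw
  minium: 183.0 × 0.02360 = 4.319 pbw
Total LOI = 31.67 pbw
Glass = batch − LOI = 260.0 − 31.67 = 228.3 pbw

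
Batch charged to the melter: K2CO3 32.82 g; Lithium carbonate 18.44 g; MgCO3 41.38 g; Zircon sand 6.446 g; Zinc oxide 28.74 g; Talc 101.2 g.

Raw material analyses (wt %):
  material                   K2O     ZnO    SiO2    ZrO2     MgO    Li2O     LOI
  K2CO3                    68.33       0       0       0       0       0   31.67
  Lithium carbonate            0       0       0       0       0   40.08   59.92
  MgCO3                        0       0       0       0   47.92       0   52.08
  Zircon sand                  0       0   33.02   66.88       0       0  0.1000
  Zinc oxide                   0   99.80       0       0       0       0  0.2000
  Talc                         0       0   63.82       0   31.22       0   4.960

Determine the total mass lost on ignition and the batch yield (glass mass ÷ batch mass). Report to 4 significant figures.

Each numeric step holds full precision through the solve — the intermediate values are displayed, rounded to 4 significant digits, alongside each step. Exactly one rounding goes into every reported number. Derived quantities (LOI, glass mass, totals, the yield, six oxide percentages) are computed in full precision from the batch weights for 180.9 g of glass, precisely as stated by either problem or answer.
Ignition loss by material:
  K2CO3: 32.82 × 0.3167 = 10.39 g
  Lithium carbonate: 18.44 × 0.5992 = 11.05 g
  MgCO3: 41.38 × 0.5208 = 21.55 g
  Zircon sand: 6.446 × 0.001000 = 0.006446 g
  Zinc oxide: 28.74 × 0.002000 = 0.05748 g
  Talc: 101.2 × 0.04960 = 5.020 g
Total LOI = 48.08 g
Glass = batch − LOI = 229.0 − 48.08 = 180.9 g

LOI loss = 48.08 g; glass = 180.9 g; yield = 79.01%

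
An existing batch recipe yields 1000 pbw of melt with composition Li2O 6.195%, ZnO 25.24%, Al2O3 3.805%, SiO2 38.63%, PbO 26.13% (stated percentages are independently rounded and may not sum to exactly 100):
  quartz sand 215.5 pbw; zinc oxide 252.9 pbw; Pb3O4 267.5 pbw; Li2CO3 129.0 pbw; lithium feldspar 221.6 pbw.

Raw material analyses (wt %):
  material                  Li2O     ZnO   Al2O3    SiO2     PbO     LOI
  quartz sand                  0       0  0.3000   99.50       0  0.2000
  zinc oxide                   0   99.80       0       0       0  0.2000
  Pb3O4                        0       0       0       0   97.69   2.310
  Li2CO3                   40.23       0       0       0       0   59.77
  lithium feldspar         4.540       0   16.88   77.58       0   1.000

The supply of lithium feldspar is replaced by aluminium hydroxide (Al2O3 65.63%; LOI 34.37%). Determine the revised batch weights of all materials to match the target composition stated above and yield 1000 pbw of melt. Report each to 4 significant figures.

Revised batch per 1000 pbw melt:
  quartz sand: 388.2 pbw
  zinc oxide: 252.9 pbw
  Pb3O4: 267.5 pbw
  Li2CO3: 154.0 pbw
  aluminium hydroxide: 56.20 pbw
Total batch = 1119 pbw; LOI loss = 118.8 pbw

Values along the way are displayed rounded to 4 significant figures as written; all arithmetic holds full precision from start to finish; each reported value is rounded only once — the derived quantities, including yield, the five compositions, net glass mass, LOI, the totals, are re-derived from the batch weights per 1000 pbw of glass in full precision exactly as printed in the problem or answer text.
Target masses of each oxide per 1000 pbw melt:
  Li2O: 6.195% × 1000 = 61.95 pbw
  ZnO: 25.24% × 1000 = 252.4 pbw
  Al2O3: 3.805% × 1000 = 38.05 pbw
  SiO2: 38.63% × 1000 = 386.3 pbw
  PbO: 26.13% × 1000 = 261.3 pbw
A balance pass over the oxides, applying the batch weights above, against the basis in use (target by target, the sums agree up to rounding of the answer):
  Li2O: 154.0·0.4023 = 61.95 pbw (target 61.95 pbw)
  ZnO: 252.9·0.9980 = 252.4 pbw (target 252.4 pbw)
  Al2O3: 388.2·0.003000 + 56.20·0.6563 = 38.05 pbw (target 38.05 pbw)
  SiO2: 388.2·0.9950 = 386.3 pbw (target 386.3 pbw)
  PbO: 267.5·0.9769 = 261.3 pbw (target 261.3 pbw)
Glass mass check: Σ batch − LOI loss = 1000 pbw (targets for the oxides total 1000 pbw; stated basis 1000 pbw — rounding explains the deltas).
Batch grand total — Σ batch = 1119 pbw; ignition loss, Σ(batch × LOI) = 118.8 pbw; as yield: glass ÷ batch → 89.38%.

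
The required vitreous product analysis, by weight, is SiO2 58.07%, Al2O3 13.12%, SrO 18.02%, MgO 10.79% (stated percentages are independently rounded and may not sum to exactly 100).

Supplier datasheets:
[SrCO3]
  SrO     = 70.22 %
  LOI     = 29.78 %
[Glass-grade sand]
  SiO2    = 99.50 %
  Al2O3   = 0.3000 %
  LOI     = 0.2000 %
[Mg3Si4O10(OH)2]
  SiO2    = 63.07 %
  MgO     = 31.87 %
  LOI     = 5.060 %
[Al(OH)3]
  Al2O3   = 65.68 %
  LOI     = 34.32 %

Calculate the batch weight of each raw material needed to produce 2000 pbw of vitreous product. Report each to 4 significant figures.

The whole derivation maintains exact precision at all times; working values appear rounded to 4 significant digits as written; every reported value is rounded once only. All derived quantities, including the yield, four oxide percentages, ignition loss, the totals, net glass mass, are computed using the weight values for 2000 pbw of glass in full float precision precisely as stated by problem or answer.
The oxide mass targets at 2000 pbw vitreous product:
  SiO2: 58.07% × 2000 = 1161 pbw
  Al2O3: 13.12% × 2000 = 262.4 pbw
  SrO: 18.02% × 2000 = 360.4 pbw
  MgO: 10.79% × 2000 = 215.8 pbw
Mass-balance tally per oxide from the weights as reported, under the basis named above (each sum matches its target mass up to rounding of the answer):
  SiO2: 738.0·0.9950 + 677.1·0.6307 = 1161 pbw (target 1161 pbw)
  Al2O3: 738.0·0.003000 + 396.1·0.6568 = 262.4 pbw (target 262.4 pbw)
  SrO: 513.2·0.7022 = 360.4 pbw (target 360.4 pbw)
  MgO: 677.1·0.3187 = 215.8 pbw (target 215.8 pbw)
The glass-mass cross-check: net batch after ignition = 2000 pbw (per-oxide target masses sum to 2000 pbw; stated basis 2000 pbw — gaps are rounding artifacts).
Batch grand total — Σ batch = 2324 pbw; Σ batch·LOI gives LOI loss = 324.5 pbw; yield = glass ÷ total batch = 86.04%.

Batch per 2000 pbw vitreous product:
  SrCO3: 513.2 pbw
  Glass-grade sand: 738.0 pbw
  Mg3Si4O10(OH)2: 677.1 pbw
  Al(OH)3: 396.1 pbw
Total batch = 2324 pbw; LOI loss = 324.5 pbw; yield = 86.04%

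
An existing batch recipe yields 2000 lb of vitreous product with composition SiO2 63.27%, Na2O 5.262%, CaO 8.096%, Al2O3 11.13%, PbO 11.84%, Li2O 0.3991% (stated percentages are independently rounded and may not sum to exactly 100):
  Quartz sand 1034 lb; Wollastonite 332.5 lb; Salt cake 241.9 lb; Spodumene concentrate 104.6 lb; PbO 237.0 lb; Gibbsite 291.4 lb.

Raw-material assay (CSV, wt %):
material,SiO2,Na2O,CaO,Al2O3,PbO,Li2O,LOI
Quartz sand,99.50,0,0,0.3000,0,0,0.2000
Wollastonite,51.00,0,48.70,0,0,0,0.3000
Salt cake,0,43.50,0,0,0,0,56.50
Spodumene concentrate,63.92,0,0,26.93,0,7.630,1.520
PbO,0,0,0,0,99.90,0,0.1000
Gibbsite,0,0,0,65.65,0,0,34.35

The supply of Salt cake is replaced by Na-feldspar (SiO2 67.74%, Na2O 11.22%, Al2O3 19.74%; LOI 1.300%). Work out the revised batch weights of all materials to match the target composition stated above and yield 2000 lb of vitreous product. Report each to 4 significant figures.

Revised batch per 2000 lb vitreous product:
  Quartz sand: 395.6 lb
  Wollastonite: 332.5 lb
  Na-feldspar: 938.0 lb
  Spodumene concentrate: 104.6 lb
  PbO: 237.0 lb
  Gibbsite: 12.32 lb
Total batch = 2020 lb; LOI loss = 20.04 lb

The intermediate values are printed, rounded to four significant digits, on the page. The working math keeps full precision through the solve — exactly one rounding is applied to each reported number — all derived quantities, which include net glass mass, the totals, the yield, the six compositions, LOI, are rebuilt in full float precision, exactly as printed in the question or the answer, from the weighed amounts on 2000 lb of glass.
The oxide mass targets at 2000 lb vitreous product:
  SiO2: 63.27% × 2000 = 1265 lb
  Na2O: 5.262% × 2000 = 105.2 lb
  CaO: 8.096% × 2000 = 161.9 lb
  Al2O3: 11.13% × 2000 = 222.6 lb
  PbO: 11.84% × 2000 = 236.8 lb
  Li2O: 0.3991% × 2000 = 7.982 lb
Balance tally, oxide-wise, per the reported batch figures, on the stated basis (oxide sums agree with the targets net of answer rounding effects):
  SiO2: 395.6·0.9950 + 332.5·0.5100 + 938.0·0.6774 + 104.6·0.6392 = 1265 lb (target 1265 lb)
  Na2O: 938.0·0.1122 = 105.2 lb (target 105.2 lb)
  CaO: 332.5·0.4870 = 161.9 lb (target 161.9 lb)
  Al2O3: 395.6·0.003000 + 938.0·0.1974 + 104.6·0.2693 + 12.32·0.6565 = 222.6 lb (target 222.6 lb)
  PbO: 237.0·0.9990 = 236.8 lb (target 236.8 lb)
  Li2O: 104.6·0.07630 = 7.981 lb (target 7.982 lb)
Glass-mass sanity pass: net batch after ignition = 2000 lb (per-oxide target masses sum to 2000 lb; with the basis standing at 2000 lb — a pure rounding effect).
Summing the batch: Σ batch = 2020 lb; Σ batch·LOI gives LOI loss = 20.04 lb; glass ÷ batch gives a yield of 99.01%.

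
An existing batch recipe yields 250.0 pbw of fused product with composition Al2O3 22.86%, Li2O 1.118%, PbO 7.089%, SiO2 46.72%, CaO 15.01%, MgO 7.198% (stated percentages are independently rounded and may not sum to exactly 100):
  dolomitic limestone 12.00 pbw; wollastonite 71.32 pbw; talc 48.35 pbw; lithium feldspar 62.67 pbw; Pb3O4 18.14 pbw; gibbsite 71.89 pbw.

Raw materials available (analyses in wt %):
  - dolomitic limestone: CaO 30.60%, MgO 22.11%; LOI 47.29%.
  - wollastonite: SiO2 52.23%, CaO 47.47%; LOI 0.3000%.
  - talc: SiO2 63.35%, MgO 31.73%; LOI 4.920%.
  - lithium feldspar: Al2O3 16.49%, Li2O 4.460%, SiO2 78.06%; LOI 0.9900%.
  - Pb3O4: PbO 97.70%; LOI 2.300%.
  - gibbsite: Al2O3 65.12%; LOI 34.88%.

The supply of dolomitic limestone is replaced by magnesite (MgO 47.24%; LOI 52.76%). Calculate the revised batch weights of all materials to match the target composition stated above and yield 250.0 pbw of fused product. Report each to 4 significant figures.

Revised batch per 250.0 pbw fused product:
  magnesite: 9.897 pbw
  wollastonite: 79.05 pbw
  talc: 41.98 pbw
  lithium feldspar: 62.67 pbw
  Pb3O4: 18.14 pbw
  gibbsite: 71.89 pbw
Total batch = 283.6 pbw; LOI loss = 33.64 pbw

Values along the way are rounded to four significant figures when quoted; the whole derivation runs at exact precision all the way through — each reported result carries a single rounding. The derived quantities (the totals, LOI, yield, six oxide percentages, glass mass) are rebuilt at full float precision using the weight values at 250.0 pbw of glass precisely as stated by the problem or the answer.
Target masses of each oxide per 250.0 pbw fused product:
  Al2O3: 22.86% × 250.0 = 57.15 pbw
  Li2O: 1.118% × 250.0 = 2.795 pbw
  PbO: 7.089% × 250.0 = 17.72 pbw
  SiO2: 46.72% × 250.0 = 116.8 pbw
  CaO: 15.01% × 250.0 = 37.52 pbw
  MgO: 7.198% × 250.0 = 18.00 pbw
Sums-versus-targets review with the batch weights as given, per the basis as stated (summed amounts equal target values net of answer rounding effects):
  Al2O3: 62.67·0.1649 + 71.89·0.6512 = 57.15 pbw (target 57.15 pbw)
  Li2O: 62.67·0.04460 = 2.795 pbw (target 2.795 pbw)
  PbO: 18.14·0.9770 = 17.72 pbw (target 17.72 pbw)
  SiO2: 79.05·0.5223 + 41.98·0.6335 + 62.67·0.7806 = 116.8 pbw (target 116.8 pbw)
  CaO: 79.05·0.4747 = 37.53 pbw (target 37.52 pbw)
  MgO: 9.897·0.4724 + 41.98·0.3173 = 18.00 pbw (target 18.00 pbw)
Consistency of the glass mass: net batch after ignition = 250.0 pbw (per-oxide target masses sum to 250.0 pbw; versus the stated basis of 250.0 pbw — a pure rounding effect).
Summing the batch: Σ batch = 283.6 pbw; loss to ignition Σ batch·LOI = 33.64 pbw; yield, glass over the total, = 88.14%.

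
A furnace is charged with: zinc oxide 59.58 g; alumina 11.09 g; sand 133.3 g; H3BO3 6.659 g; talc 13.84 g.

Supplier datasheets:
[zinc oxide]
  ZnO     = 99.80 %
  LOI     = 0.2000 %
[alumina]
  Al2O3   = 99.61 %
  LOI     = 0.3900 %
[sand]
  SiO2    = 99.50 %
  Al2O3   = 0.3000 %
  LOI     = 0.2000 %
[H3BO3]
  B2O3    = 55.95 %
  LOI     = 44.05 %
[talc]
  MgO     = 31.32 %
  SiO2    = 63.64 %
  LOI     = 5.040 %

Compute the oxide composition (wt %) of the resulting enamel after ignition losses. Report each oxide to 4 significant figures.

Mid-chain values are printed (rounded to four significant digits) across the worked steps — all internal work maintains full precision through every step. Every reported figure is rounded only once — all derived quantities, including the totals, the five compositions, LOI, glass mass, yield, are carried starting from the weights for 220.4 g of glass at full float precision, exactly as shown in question or answer.
Oxide-by-oxide delivered mass:
  MgO: 13.84·0.3132 = 4.335 g
  SiO2: 133.3·0.9950 + 13.84·0.6364 = 141.4 g
  Al2O3: 11.09·0.9961 + 133.3·0.003000 = 11.45 g
  ZnO: 59.58·0.9980 = 59.46 g
  B2O3: 6.659·0.5595 = 3.726 g
LOI: 59.58·0.002000 + 11.09·0.003900 + 133.3·0.002000 + 6.659·0.4405 + 13.84·0.05040 = 4.060 g
Glass = total batch minus LOI = 224.5 − 4.060 = 220.4 g (the oxide masses sum to this)
percent by weight: oxide/glass ×100

Glass mass = 220.4 g (batch 224.5 − LOI 4.060).
Composition: MgO 1.967%, SiO2 64.17%, Al2O3 5.193%, ZnO 26.98%, B2O3 1.690%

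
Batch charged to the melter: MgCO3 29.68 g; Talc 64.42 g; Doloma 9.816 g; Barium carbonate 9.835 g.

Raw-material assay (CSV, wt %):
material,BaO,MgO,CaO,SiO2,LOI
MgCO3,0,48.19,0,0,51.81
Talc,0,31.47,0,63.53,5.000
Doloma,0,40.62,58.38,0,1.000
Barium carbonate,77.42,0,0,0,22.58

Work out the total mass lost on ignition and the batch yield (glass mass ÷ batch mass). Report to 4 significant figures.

Every computation carries full precision at each step; working values are printed rounded to four significant figures in the printout — every reported result includes exactly one rounding. The derived quantities are carried at full precision (net glass mass, ignition loss, the yield, four oxide percentages, totals) from the weighed amounts at 92.83 g of glass, as quoted within the problem or the answer.
LOI of each material in turn:
  MgCO3: 29.68 × 0.5181 = 15.38 g
  Talc: 64.42 × 0.05000 = 3.221 g
  Doloma: 9.816 × 0.01000 = 0.09816 g
  Barium carbonate: 9.835 × 0.2258 = 2.221 g
Total LOI = 20.92 g
Glass = batch − LOI = 113.8 − 20.92 = 92.83 g

LOI loss = 20.92 g; glass = 92.83 g; yield = 81.61%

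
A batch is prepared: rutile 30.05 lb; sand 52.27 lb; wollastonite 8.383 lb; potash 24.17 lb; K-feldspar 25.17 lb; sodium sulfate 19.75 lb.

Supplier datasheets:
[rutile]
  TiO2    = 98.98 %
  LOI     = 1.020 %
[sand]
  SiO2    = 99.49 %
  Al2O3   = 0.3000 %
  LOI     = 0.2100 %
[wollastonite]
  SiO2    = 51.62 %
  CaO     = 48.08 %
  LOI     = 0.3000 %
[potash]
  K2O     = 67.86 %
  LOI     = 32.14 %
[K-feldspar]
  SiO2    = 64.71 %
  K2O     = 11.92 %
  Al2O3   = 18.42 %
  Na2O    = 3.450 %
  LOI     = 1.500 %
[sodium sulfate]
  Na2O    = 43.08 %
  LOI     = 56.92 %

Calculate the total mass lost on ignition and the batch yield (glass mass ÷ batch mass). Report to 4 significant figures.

In-progress results are displayed rounded off to 4 significant digits in the working; the working math holds exact precision all the way through; exactly one rounding goes into every reported figure. Derived quantities (six oxide percentages, the yield, net glass mass, the totals, LOI) are carried at full float precision using the weight values on 140.0 lb of glass as they appear in the question or the answer.
Loss on ignition, line by line:
  rutile: 30.05 × 0.01020 = 0.3065 lb
  sand: 52.27 × 0.002100 = 0.1098 lb
  wollastonite: 8.383 × 0.003000 = 0.02515 lb
  potash: 24.17 × 0.3214 = 7.768 lb
  K-feldspar: 25.17 × 0.01500 = 0.3775 lb
  sodium sulfate: 19.75 × 0.5692 = 11.24 lb
Total LOI = 19.83 lb
Glass = batch − LOI = 159.8 − 19.83 = 140.0 lb

LOI loss = 19.83 lb; glass = 140.0 lb; yield = 87.59%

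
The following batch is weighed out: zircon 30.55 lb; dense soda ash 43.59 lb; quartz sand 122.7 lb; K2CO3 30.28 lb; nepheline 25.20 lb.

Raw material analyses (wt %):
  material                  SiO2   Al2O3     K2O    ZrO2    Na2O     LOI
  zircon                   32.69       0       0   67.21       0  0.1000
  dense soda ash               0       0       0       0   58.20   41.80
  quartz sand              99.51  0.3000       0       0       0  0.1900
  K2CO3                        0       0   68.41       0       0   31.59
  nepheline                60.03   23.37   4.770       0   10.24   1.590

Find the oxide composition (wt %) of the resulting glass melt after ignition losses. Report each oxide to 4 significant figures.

Glass mass = 223.9 lb (batch 252.3 − LOI 28.45).
Composition: SiO2 65.76%, Al2O3 2.795%, K2O 9.790%, ZrO2 9.172%, Na2O 12.48%

In-progress results appear, with 4-significant-digit rounding, on the page — all internal work carries full precision all the way through; a single rounding completes each reported result. All derived quantities (ignition loss, five oxide percentages, yield, the totals, glass mass) are computed at exact precision starting from the weights at 223.9 lb of glass exactly as printed in the problem or answer text.
What the batch supplies per oxide:
  SiO2: 30.55·0.3269 + 122.7·0.9951 + 25.20·0.6003 = 147.2 lb
  Al2O3: 122.7·0.003000 + 25.20·0.2337 = 6.257 lb
  K2O: 30.28·0.6841 + 25.20·0.04770 = 21.92 lb
  ZrO2: 30.55·0.6721 = 20.53 lb
  Na2O: 43.59·0.5820 + 25.20·0.1024 = 27.95 lb
LOI: 30.55·0.001000 + 43.59·0.4180 + 122.7·0.001900 + 30.28·0.3159 + 25.20·0.01590 = 28.45 lb
Glass = total batch minus LOI = 252.3 − 28.45 = 223.9 lb (matching Σ of the oxides)
wt % = 100 × oxide mass / glass mass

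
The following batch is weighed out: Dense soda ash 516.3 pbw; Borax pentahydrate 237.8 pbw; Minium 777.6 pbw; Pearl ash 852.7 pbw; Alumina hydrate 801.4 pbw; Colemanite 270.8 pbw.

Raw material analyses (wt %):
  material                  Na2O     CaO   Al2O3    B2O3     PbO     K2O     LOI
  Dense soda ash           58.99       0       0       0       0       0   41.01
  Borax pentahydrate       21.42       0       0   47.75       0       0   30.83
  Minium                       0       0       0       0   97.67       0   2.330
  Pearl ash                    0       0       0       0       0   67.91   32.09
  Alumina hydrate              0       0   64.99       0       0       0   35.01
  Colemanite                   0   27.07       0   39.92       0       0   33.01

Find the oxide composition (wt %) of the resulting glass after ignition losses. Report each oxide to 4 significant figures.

Glass mass = 2510 pbw (batch 3457 − LOI 946.8).
Composition: Na2O 14.16%, CaO 2.921%, Al2O3 20.75%, B2O3 8.831%, PbO 30.26%, K2O 23.07%

Values along the way appear rounded off to 4 significant digits at each printed step. The whole derivation keeps full precision all the way through; each reported number is rounded a single time; all derived quantities, which include yield, the totals, net glass mass, the six compositions, ignition loss, are rebuilt at full float precision, as written in question or answer, using the weight values for 2510 pbw of glass.
Mass of each oxide from the mix:
  Na2O: 516.3·0.5899 + 237.8·0.2142 = 355.5 pbw
  CaO: 270.8·0.2707 = 73.31 pbw
  Al2O3: 801.4·0.6499 = 520.8 pbw
  B2O3: 237.8·0.4775 + 270.8·0.3992 = 221.7 pbw
  PbO: 777.6·0.9767 = 759.5 pbw
  K2O: 852.7·0.6791 = 579.1 pbw
LOI: 516.3·0.4101 + 237.8·0.3083 + 777.6·0.02330 + 852.7·0.3209 + 801.4·0.3501 + 270.8·0.3301 = 946.8 pbw
Net of LOI, the glass mass = 3457 − 946.8 = 2510 pbw (= the summed oxide contributions)
percent by weight: oxide/glass ×100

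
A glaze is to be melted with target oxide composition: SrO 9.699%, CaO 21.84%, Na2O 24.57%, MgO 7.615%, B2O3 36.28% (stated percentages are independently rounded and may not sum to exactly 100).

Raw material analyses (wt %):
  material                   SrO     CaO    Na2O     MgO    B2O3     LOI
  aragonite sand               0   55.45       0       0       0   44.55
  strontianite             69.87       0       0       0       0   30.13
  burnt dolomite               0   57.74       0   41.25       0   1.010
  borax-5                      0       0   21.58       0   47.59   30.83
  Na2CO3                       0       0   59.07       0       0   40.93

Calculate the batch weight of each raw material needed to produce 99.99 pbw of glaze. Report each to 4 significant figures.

Batch per 99.99 pbw glaze:
  aragonite sand: 20.16 pbw
  strontianite: 13.88 pbw
  burnt dolomite: 18.46 pbw
  borax-5: 76.23 pbw
  Na2CO3: 13.74 pbw
Total batch = 142.5 pbw; LOI loss = 42.48 pbw; yield = 70.19%

The intermediate values are shown, rounded to 4 significant figures, across the worked steps. All internal work runs at full float precision end to end; every reported number includes exactly one rounding — all derived quantities, which include yield, five oxide percentages, net glass mass, totals, ignition loss, are computed in exact precision, as given in either problem or answer, from the batch weights on 99.99 pbw of glass.
The oxide mass targets at 99.99 pbw glaze:
  SrO: 9.699% × 99.99 = 9.698 pbw
  CaO: 21.84% × 99.99 = 21.84 pbw
  Na2O: 24.57% × 99.99 = 24.57 pbw
  MgO: 7.615% × 99.99 = 7.614 pbw
  B2O3: 36.28% × 99.99 = 36.28 pbw
Verifying the oxide balance per the reported batch figures, at the basis given (summed amounts equal target values net of answer rounding effects):
  SrO: 13.88·0.6987 = 9.698 pbw (target 9.698 pbw)
  CaO: 20.16·0.5545 + 18.46·0.5774 = 21.84 pbw (target 21.84 pbw)
  Na2O: 76.23·0.2158 + 13.74·0.5907 = 24.57 pbw (target 24.57 pbw)
  MgO: 18.46·0.4125 = 7.615 pbw (target 7.614 pbw)
  B2O3: 76.23·0.4759 = 36.28 pbw (target 36.28 pbw)
The glass-mass cross-check: Σ batch − LOI loss = 99.99 pbw (summing oxide targets gives 99.99 pbw; with the basis standing at 99.99 pbw — a pure rounding effect).
Batch total: Σ batch = 142.5 pbw; Σ batch·LOI gives LOI loss = 42.48 pbw; yield: glass divided by total = 70.19%.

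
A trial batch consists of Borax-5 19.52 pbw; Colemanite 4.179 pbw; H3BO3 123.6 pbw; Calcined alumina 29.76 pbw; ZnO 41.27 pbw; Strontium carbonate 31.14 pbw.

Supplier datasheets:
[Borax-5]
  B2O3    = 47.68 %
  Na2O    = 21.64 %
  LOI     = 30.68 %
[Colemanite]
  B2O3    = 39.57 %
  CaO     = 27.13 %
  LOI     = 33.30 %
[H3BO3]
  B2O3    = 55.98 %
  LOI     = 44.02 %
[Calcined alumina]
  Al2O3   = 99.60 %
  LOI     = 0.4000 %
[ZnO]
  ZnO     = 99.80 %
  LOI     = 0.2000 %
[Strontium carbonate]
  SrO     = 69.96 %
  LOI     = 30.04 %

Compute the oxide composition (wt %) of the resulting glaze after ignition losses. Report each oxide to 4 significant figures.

Glass mass = 178.1 pbw (batch 249.5 − LOI 71.35).
Composition: B2O3 45.00%, Al2O3 16.64%, ZnO 23.12%, SrO 12.23%, Na2O 2.371%, CaO 0.6365%

Full precision is maintained through the solve; the intermediate values are shown with 4-significant-digit rounding on the page; exactly one rounding lands on each reported number. All derived quantities, which include LOI, totals, glass mass, the yield, six oxide percentages, are computed at full float precision, as written in question or answer, from the batch weights per 178.1 pbw of glass.
Delivered oxide masses:
  B2O3: 19.52·0.4768 + 4.179·0.3957 + 123.6·0.5598 = 80.15 pbw
  Al2O3: 29.76·0.9960 = 29.64 pbw
  ZnO: 41.27·0.9980 = 41.19 pbw
  SrO: 31.14·0.6996 = 21.79 pbw
  Na2O: 19.52·0.2164 = 4.224 pbw
  CaO: 4.179·0.2713 = 1.134 pbw
LOI: 19.52·0.3068 + 4.179·0.3330 + 123.6·0.4402 + 29.76·0.004000 + 41.27·0.002000 + 31.14·0.3004 = 71.35 pbw
Glass = total batch minus LOI = 249.5 − 71.35 = 178.1 pbw (the oxide masses sum to this)
wt % = oxide mass / glass mass × 100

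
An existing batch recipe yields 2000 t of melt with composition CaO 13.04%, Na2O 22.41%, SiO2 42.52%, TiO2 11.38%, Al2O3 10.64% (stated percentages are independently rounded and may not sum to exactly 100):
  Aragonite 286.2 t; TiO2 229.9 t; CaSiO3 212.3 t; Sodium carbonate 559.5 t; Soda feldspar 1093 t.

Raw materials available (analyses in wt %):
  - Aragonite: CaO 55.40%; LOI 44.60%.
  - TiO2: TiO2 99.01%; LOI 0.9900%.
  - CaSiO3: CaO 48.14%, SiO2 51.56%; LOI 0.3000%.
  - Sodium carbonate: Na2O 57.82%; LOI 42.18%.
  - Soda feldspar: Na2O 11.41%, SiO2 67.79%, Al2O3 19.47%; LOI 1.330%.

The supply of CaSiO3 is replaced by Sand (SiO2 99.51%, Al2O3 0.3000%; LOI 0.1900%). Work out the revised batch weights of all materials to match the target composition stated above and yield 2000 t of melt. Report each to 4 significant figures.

Revised batch per 2000 t melt:
  Aragonite: 470.8 t
  TiO2: 229.9 t
  Sand: 111.2 t
  Sodium carbonate: 559.8 t
  Soda feldspar: 1091 t
Total batch = 2463 t; LOI loss = 463.1 t

In-progress results are shown, rounded to 4 significant digits, at each printed step — the working math holds exact precision at all times. Every reported result sees exactly one rounding — derived quantities are computed starting from the weights for 2000 t of glass in full float precision (yield, the five compositions, net glass mass, ignition loss, totals) as set out in either problem or answer.
Oxide mass targets, per 2000 t melt:
  CaO: 13.04% × 2000 = 260.8 t
  Na2O: 22.41% × 2000 = 448.2 t
  SiO2: 42.52% × 2000 = 850.4 t
  TiO2: 11.38% × 2000 = 227.6 t
  Al2O3: 10.64% × 2000 = 212.8 t
Mass-balance tally per oxide with the batch weights as given, under the basis named above (every target is met by its sum net of answer rounding effects):
  CaO: 470.8·0.5540 = 260.8 t (target 260.8 t)
  Na2O: 559.8·0.5782 + 1091·0.1141 = 448.2 t (target 448.2 t)
  SiO2: 111.2·0.9951 + 1091·0.6779 = 850.2 t (target 850.4 t)
  TiO2: 229.9·0.9901 = 227.6 t (target 227.6 t)
  Al2O3: 111.2·0.003000 + 1091·0.1947 = 212.8 t (target 212.8 t)
The glass-mass cross-check: the batch minus its LOI: 2000 t (per-oxide target masses sum to 2000 t; against the stated basis, 2000 t — deltas are rounding alone).
Batch total: Σ batch = 2463 t; the LOI term Σ batch·LOI equals 463.1 t; yield, glass over the total, = 81.20%.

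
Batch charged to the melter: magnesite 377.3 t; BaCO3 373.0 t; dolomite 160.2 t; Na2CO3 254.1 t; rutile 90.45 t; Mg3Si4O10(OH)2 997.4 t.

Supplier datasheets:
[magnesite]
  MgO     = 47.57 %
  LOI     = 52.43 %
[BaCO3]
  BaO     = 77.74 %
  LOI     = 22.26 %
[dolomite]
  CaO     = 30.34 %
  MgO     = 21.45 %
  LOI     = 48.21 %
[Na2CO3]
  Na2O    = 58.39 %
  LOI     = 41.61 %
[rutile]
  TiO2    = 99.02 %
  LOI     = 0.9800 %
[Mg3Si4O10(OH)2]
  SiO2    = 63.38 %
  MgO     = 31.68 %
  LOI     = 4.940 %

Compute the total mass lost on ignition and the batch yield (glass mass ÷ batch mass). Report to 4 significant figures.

Working values are shown rounded to four significant digits at each printed step. Every computation carries full float precision through every step; each reported number is rounded only once; all derived quantities are carried at full float precision (totals, ignition loss, the six compositions, yield, net glass mass) starting from the weights per 1738 t of glass, exactly as printed in problem or answer.
LOI of each material in turn:
  magnesite: 377.3 × 0.5243 = 197.8 t
  BaCO3: 373.0 × 0.2226 = 83.03 t
  dolomite: 160.2 × 0.4821 = 77.23 t
  Na2CO3: 254.1 × 0.4161 = 105.7 t
  rutile: 90.45 × 0.009800 = 0.8864 t
  Mg3Si4O10(OH)2: 997.4 × 0.04940 = 49.27 t
Total LOI = 514.0 t
Glass = batch − LOI = 2252 − 514.0 = 1738 t

LOI loss = 514.0 t; glass = 1738 t; yield = 77.18%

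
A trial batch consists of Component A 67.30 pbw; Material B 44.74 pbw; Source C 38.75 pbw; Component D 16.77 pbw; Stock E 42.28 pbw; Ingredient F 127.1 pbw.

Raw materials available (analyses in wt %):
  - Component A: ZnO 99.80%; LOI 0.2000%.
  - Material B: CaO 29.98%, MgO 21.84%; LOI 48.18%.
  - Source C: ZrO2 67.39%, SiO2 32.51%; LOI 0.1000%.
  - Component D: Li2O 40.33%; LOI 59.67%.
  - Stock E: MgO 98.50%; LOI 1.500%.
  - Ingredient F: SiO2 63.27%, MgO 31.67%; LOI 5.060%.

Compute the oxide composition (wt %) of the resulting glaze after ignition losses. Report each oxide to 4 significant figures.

Glass mass = 298.1 pbw (batch 336.9 − LOI 38.80).
Composition: CaO 4.499%, Li2O 2.269%, ZrO2 8.759%, SiO2 31.20%, ZnO 22.53%, MgO 30.75%

Values along the way are shown (rounded to four significant digits) across the worked steps — every computation maintains exact precision throughout. Each reported figure takes exactly one rounding — derived quantities are computed from the batch weights for 298.1 pbw of glass in exact precision (the six compositions, ignition loss, glass mass, yield, totals) exactly as printed in the question or the answer.
What the batch supplies per oxide:
  CaO: 44.74·0.2998 = 13.41 pbw
  Li2O: 16.77·0.4033 = 6.763 pbw
  ZrO2: 38.75·0.6739 = 26.11 pbw
  SiO2: 38.75·0.3251 + 127.1·0.6327 = 93.01 pbw
  ZnO: 67.30·0.9980 = 67.17 pbw
  MgO: 44.74·0.2184 + 42.28·0.9850 + 127.1·0.3167 = 91.67 pbw
LOI: 67.30·0.002000 + 44.74·0.4818 + 38.75·0.001000 + 16.77·0.5967 + 42.28·0.01500 + 127.1·0.05060 = 38.80 pbw
The glass mass, total less LOI, = 336.9 − 38.80 = 298.1 pbw (= the summed oxide contributions)
percent by weight: oxide/glass ×100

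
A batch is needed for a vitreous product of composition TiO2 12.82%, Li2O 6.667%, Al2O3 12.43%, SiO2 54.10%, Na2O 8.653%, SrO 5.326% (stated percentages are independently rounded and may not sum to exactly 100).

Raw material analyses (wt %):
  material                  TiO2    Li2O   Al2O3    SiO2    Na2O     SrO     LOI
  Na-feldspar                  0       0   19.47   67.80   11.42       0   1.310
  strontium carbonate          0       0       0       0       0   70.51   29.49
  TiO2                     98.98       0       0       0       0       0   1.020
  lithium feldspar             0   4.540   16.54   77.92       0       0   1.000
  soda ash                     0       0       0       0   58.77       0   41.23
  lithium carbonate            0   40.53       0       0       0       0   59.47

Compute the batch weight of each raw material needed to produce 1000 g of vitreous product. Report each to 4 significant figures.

Batch per 1000 g vitreous product:
  Na-feldspar: 186.3 g
  strontium carbonate: 75.54 g
  TiO2: 129.5 g
  lithium feldspar: 532.2 g
  soda ash: 111.0 g
  lithium carbonate: 104.9 g
Total batch = 1139 g; LOI loss = 139.5 g; yield = 87.76%

In-progress results are shown, with 4-significant-digit rounding, when written out. Full precision is held at each step — every reported number carries a single rounding. All derived quantities, which include yield, six oxide percentages, ignition loss, totals, glass mass, are computed at exact precision, as they appear in question or answer, from the weighed amounts on 1000 g of glass.
The oxide mass targets at 1000 g vitreous product:
  TiO2: 12.82% × 1000 = 128.2 g
  Li2O: 6.667% × 1000 = 66.67 g
  Al2O3: 12.43% × 1000 = 124.3 g
  SiO2: 54.10% × 1000 = 541.0 g
  Na2O: 8.653% × 1000 = 86.53 g
  SrO: 5.326% × 1000 = 53.26 g
Balance tally, oxide-wise, with the batch weights as given, under the basis named above (oxide sums agree with the targets given rounding of the digits):
  TiO2: 129.5·0.9898 = 128.2 g (target 128.2 g)
  Li2O: 532.2·0.04540 + 104.9·0.4053 = 66.68 g (target 66.67 g)
  Al2O3: 186.3·0.1947 + 532.2·0.1654 = 124.3 g (target 124.3 g)
  SiO2: 186.3·0.6780 + 532.2·0.7792 = 541.0 g (target 541.0 g)
  Na2O: 186.3·0.1142 + 111.0·0.5877 = 86.51 g (target 86.53 g)
  SrO: 75.54·0.7051 = 53.26 g (target 53.26 g)
Glass mass check: batch total minus LOI = 999.9 g (targets for the oxides total 1000 g; against the stated basis, 1000 g — deltas are rounding alone).
Total batch = Σ batch = 1139 g; LOI loss = Σ batch·LOI = 139.5 g; the yield ratio, glass ÷ batch: 87.76%.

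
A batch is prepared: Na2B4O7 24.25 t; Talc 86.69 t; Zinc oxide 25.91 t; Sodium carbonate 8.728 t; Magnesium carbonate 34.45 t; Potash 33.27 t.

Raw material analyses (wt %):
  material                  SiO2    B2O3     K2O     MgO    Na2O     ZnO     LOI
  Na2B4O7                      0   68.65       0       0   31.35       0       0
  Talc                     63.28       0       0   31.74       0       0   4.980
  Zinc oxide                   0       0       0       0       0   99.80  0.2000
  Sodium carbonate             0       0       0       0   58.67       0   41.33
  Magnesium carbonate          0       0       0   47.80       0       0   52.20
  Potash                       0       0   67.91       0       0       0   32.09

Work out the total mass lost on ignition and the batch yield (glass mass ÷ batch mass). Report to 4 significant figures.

LOI loss = 36.64 t; glass = 176.7 t; yield = 82.82%

In-progress results are printed rounded off to 4 significant figures within the worked lines; the working math maintains exact precision end to end; every reported value is rounded exactly once — derived quantities, including the yield, glass mass, ignition loss, six oxide percentages, the totals, are carried from the weighed amounts at 176.7 t of glass in full float precision, as quoted within either problem or answer.
Ignition loss by material:
  Na2B4O7: 24.25 × 0 = 0 t
  Talc: 86.69 × 0.04980 = 4.317 t
  Zinc oxide: 25.91 × 0.002000 = 0.05182 t
  Sodium carbonate: 8.728 × 0.4133 = 3.607 t
  Magnesium carbonate: 34.45 × 0.5220 = 17.98 t
  Potash: 33.27 × 0.3209 = 10.68 t
Total LOI = 36.64 t
Glass = batch − LOI = 213.3 − 36.64 = 176.7 t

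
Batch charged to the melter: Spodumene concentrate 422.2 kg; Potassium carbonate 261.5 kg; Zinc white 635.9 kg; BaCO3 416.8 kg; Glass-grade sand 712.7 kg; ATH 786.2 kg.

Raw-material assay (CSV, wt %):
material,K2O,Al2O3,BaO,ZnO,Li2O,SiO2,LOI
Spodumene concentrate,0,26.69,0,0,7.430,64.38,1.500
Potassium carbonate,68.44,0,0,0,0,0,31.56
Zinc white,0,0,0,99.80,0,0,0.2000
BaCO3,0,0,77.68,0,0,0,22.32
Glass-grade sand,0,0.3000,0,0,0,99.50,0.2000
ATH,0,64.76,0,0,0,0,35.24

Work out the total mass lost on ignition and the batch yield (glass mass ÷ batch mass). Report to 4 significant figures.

Each numeric step keeps exact precision in every operation — values along the way are rounded to four significant digits as shown; a single rounding produces every reported value. Derived quantities are rebuilt at full precision (the six compositions, yield, glass mass, LOI, totals) using the weight values on 2774 kg of glass exactly as shown in the problem or answer text.
Per-material ignition loss:
  Spodumene concentrate: 422.2 × 0.01500 = 6.333 kg
  Potassium carbonate: 261.5 × 0.3156 = 82.53 kg
  Zinc white: 635.9 × 0.002000 = 1.272 kg
  BaCO3: 416.8 × 0.2232 = 93.03 kg
  Glass-grade sand: 712.7 × 0.002000 = 1.425 kg
  ATH: 786.2 × 0.3524 = 277.1 kg
Total LOI = 461.6 kg
Glass = batch − LOI = 3235 − 461.6 = 2774 kg

LOI loss = 461.6 kg; glass = 2774 kg; yield = 85.73%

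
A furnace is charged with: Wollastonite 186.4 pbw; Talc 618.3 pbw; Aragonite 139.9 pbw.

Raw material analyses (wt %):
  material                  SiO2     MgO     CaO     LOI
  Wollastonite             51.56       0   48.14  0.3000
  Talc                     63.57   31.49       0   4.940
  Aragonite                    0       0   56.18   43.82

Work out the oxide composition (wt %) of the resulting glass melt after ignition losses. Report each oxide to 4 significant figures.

Glass mass = 852.2 pbw (batch 944.6 − LOI 92.41).
Composition: SiO2 57.40%, MgO 22.85%, CaO 19.75%

The working math runs at exact precision through the solve; rounding to four significant figures applies to each intermediate as shown — exactly one rounding is applied to each reported figure. All derived quantities, including net glass mass, ignition loss, the three compositions, the totals, yield, are recomputed from the batch weights per 852.2 pbw of glass at full precision exactly as printed in either problem or answer.
Per-oxide mass from batch:
  SiO2: 186.4·0.5156 + 618.3·0.6357 = 489.2 pbw
  MgO: 618.3·0.3149 = 194.7 pbw
  CaO: 186.4·0.4814 + 139.9·0.5618 = 168.3 pbw
LOI: 186.4·0.003000 + 618.3·0.04940 + 139.9·0.4382 = 92.41 pbw
batch − LOI leaves glass = 944.6 − 92.41 = 852.2 pbw (equal to the oxide-mass sum)
wt % = 100 × oxide mass / glass mass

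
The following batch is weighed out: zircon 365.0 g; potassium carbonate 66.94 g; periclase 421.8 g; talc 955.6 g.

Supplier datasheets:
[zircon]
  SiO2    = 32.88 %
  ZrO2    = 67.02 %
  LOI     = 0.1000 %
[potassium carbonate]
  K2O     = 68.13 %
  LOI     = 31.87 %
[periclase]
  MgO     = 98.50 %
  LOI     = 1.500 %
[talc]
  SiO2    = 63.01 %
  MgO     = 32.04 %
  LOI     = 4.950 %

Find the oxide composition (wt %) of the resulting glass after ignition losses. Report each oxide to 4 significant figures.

Full float precision is kept at each step; mid-chain values are printed, rounded to four significant figures, across the worked steps — exactly one rounding lands on every reported value; derived quantities (four oxide percentages, the totals, glass mass, LOI, yield) are recomputed at exact precision starting from the weights on 1734 g of glass, as given in the problem or the answer.
What the batch supplies per oxide:
  K2O: 66.94·0.6813 = 45.61 g
  SiO2: 365.0·0.3288 + 955.6·0.6301 = 722.1 g
  MgO: 421.8·0.9850 + 955.6·0.3204 = 721.6 g
  ZrO2: 365.0·0.6702 = 244.6 g
LOI: 365.0·0.001000 + 66.94·0.3187 + 421.8·0.01500 + 955.6·0.04950 = 75.33 g
batch − LOI leaves glass = 1809 − 75.33 = 1734 g (= Σ oxide masses)
each oxide over glass, ×100, is wt %

Glass mass = 1734 g (batch 1809 − LOI 75.33).
Composition: K2O 2.630%, SiO2 41.65%, MgO 41.62%, ZrO2 14.11%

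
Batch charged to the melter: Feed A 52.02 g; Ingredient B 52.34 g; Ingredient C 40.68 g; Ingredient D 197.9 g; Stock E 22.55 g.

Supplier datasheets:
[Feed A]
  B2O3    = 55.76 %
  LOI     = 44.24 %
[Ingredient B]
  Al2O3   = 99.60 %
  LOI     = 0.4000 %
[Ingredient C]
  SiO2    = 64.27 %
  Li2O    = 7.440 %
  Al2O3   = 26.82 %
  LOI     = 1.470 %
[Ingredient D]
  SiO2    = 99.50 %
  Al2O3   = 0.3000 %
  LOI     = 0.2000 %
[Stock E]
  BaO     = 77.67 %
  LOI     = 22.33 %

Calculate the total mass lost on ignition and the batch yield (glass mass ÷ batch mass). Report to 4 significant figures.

The whole derivation maintains exact precision all the way through. The intermediate values appear, with 4-significant-digit rounding, on the page; each reported figure sees exactly one rounding — derived quantities are re-derived starting from the weights on 336.2 g of glass in full precision (net glass mass, the five compositions, the yield, LOI, the totals), as they appear in the problem or the answer.
LOI of each material in turn:
  Feed A: 52.02 × 0.4424 = 23.01 g
  Ingredient B: 52.34 × 0.004000 = 0.2094 g
  Ingredient C: 40.68 × 0.01470 = 0.5980 g
  Ingredient D: 197.9 × 0.002000 = 0.3958 g
  Stock E: 22.55 × 0.2233 = 5.035 g
Total LOI = 29.25 g
Glass = batch − LOI = 365.5 − 29.25 = 336.2 g

LOI loss = 29.25 g; glass = 336.2 g; yield = 92.00%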